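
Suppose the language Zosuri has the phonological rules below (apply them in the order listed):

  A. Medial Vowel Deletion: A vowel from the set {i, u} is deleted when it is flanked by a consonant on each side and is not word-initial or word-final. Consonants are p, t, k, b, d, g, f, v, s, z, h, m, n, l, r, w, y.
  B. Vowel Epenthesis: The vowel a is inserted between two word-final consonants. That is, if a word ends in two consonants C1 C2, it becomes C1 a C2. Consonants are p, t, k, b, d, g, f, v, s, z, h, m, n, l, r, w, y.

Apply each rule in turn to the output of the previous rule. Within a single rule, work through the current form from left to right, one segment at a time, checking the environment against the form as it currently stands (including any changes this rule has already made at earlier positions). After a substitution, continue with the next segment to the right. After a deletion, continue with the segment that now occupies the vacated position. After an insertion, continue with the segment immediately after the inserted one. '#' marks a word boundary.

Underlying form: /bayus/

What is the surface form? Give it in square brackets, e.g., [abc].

[bayas]

A Medial Vowel Deletion: [bayus] → [bays]
B Vowel Epenthesis: [bays] → [bayas]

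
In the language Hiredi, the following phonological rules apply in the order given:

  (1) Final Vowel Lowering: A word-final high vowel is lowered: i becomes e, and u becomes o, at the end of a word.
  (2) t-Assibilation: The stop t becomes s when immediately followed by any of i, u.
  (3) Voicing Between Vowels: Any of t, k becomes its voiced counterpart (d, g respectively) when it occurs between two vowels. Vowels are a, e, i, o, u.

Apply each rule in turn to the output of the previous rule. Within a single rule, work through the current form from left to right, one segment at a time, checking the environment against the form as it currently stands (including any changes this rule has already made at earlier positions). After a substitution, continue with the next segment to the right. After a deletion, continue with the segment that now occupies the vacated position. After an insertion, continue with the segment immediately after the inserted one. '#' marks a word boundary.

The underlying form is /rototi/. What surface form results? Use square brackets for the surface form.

(1) Final Vowel Lowering: [rototi] → [rotote]
(2) t-Assibilation: no change — [rotote]
(3) Voicing Between Vowels: [rotote] → [rodode]

[rodode]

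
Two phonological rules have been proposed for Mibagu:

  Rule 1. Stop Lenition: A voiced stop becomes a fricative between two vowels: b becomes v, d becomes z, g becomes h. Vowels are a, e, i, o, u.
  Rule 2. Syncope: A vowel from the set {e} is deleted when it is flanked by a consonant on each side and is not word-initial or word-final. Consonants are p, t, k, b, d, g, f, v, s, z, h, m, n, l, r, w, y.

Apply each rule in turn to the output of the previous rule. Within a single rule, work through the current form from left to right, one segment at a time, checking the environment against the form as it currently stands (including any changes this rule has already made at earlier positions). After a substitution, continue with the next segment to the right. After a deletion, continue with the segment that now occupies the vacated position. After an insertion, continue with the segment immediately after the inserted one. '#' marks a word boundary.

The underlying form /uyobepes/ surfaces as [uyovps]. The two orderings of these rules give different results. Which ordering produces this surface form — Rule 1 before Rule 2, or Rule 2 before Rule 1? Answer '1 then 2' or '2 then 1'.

1 then 2

Order 1 then 2:
  1 Stop Lenition: [uyobepes] → [uyovepes]
  2 Syncope: [uyovepes] → [uyovps]
  result: [uyovps]
Order 2 then 1:
  2 Syncope: [uyobepes] → [uyobps]
  1 Stop Lenition: no change — [uyobps]
  result: [uyobps]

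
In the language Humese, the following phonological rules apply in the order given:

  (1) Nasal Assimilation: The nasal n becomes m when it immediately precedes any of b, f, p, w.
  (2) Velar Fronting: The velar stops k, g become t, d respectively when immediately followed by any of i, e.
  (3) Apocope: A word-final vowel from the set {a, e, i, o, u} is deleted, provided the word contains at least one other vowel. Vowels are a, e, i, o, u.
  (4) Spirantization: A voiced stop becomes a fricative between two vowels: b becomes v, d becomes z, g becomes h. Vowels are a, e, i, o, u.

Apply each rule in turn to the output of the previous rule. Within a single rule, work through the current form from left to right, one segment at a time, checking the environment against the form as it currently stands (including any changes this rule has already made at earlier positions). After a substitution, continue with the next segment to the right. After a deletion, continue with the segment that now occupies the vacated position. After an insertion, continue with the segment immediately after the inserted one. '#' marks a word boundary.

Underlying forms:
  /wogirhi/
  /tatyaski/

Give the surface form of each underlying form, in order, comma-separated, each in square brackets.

/wogirhi/:
  (1) Nasal Assimilation: no change — [wogirhi]
  (2) Velar Fronting: [wogirhi] → [wodirhi]
  (3) Apocope: [wodirhi] → [wodirh]
  (4) Spirantization: [wodirh] → [wozirh]
/tatyaski/:
  (1) Nasal Assimilation: no change — [tatyaski]
  (2) Velar Fronting: [tatyaski] → [tatyasti]
  (3) Apocope: [tatyasti] → [tatyast]
  (4) Spirantization: no change — [tatyast]

[wozirh], [tatyast]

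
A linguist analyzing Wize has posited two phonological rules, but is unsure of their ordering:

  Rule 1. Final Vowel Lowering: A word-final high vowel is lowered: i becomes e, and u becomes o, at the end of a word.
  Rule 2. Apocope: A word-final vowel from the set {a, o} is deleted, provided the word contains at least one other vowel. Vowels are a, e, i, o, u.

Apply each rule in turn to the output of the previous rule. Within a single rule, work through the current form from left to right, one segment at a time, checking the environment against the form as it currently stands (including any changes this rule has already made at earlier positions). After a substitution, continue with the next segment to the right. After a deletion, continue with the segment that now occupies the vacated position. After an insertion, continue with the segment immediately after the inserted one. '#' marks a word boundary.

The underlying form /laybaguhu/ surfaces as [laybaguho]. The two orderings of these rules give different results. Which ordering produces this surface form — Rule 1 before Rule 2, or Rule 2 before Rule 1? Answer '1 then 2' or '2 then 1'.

2 then 1

Order 1 then 2:
  1 Final Vowel Lowering: [laybaguhu] → [laybaguho]
  2 Apocope: [laybaguho] → [laybaguh]
  result: [laybaguh]
Order 2 then 1:
  2 Apocope: no change — [laybaguhu]
  1 Final Vowel Lowering: [laybaguhu] → [laybaguho]
  result: [laybaguho]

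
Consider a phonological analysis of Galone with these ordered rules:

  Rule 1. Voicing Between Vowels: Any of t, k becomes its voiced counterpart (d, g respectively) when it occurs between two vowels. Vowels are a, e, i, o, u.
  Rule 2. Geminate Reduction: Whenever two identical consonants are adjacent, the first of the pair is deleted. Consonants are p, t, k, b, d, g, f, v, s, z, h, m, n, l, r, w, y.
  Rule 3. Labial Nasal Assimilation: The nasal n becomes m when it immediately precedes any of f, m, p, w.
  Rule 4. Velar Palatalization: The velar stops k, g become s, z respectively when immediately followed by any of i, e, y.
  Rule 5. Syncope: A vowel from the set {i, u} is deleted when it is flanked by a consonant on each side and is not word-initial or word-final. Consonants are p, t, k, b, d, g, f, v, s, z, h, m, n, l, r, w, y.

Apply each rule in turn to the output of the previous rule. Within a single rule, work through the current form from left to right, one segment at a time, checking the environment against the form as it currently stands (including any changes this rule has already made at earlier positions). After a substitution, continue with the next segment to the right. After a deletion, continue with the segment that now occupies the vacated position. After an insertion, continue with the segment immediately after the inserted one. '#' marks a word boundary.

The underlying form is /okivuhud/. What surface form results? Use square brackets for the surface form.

[ozvhd]

Rule 1 Voicing Between Vowels: [okivuhud] → [ogivuhud]
Rule 2 Geminate Reduction: no change — [ogivuhud]
Rule 3 Labial Nasal Assimilation: no change — [ogivuhud]
Rule 4 Velar Palatalization: [ogivuhud] → [ozivuhud]
Rule 5 Syncope: [ozivuhud] → [ozvhd]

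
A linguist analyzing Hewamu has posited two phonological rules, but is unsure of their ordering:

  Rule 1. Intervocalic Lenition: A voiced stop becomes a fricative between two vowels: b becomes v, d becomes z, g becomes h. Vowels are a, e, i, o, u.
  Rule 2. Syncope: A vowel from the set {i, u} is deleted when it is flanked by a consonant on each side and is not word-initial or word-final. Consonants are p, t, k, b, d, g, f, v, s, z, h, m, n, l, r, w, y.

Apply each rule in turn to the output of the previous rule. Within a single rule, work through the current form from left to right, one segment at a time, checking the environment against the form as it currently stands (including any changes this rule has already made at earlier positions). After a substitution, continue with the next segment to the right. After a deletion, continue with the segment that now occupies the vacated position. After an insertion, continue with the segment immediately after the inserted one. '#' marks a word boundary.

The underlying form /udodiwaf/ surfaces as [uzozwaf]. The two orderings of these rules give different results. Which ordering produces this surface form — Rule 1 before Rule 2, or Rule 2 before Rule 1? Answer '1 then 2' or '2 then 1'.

Order 1 then 2:
  1 Intervocalic Lenition: [udodiwaf] → [uzoziwaf]
  2 Syncope: [uzoziwaf] → [uzozwaf]
  result: [uzozwaf]
Order 2 then 1:
  2 Syncope: [udodiwaf] → [udodwaf]
  1 Intervocalic Lenition: [udodwaf] → [uzodwaf]
  result: [uzodwaf]

1 then 2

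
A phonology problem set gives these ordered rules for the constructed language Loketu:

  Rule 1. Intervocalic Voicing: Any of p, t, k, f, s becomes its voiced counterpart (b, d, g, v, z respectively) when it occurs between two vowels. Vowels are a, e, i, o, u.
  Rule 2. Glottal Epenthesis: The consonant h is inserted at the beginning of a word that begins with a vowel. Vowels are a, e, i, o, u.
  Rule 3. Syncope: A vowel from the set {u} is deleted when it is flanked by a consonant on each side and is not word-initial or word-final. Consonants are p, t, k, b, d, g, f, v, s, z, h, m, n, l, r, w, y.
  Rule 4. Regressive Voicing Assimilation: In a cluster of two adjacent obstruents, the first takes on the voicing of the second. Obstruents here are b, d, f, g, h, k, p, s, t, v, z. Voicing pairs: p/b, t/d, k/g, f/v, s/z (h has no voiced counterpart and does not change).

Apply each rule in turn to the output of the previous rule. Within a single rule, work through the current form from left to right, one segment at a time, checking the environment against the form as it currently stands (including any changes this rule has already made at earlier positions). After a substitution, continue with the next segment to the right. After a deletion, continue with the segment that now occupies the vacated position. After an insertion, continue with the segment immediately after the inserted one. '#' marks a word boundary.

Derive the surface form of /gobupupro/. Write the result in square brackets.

Rule 1 Intervocalic Voicing: [gobupupro] → [gobubupro]
Rule 2 Glottal Epenthesis: no change — [gobubupro]
Rule 3 Syncope: [gobubupro] → [gobbpro]
Rule 4 Regressive Voicing Assimilation: [gobbpro] → [gobppro]

[gobppro]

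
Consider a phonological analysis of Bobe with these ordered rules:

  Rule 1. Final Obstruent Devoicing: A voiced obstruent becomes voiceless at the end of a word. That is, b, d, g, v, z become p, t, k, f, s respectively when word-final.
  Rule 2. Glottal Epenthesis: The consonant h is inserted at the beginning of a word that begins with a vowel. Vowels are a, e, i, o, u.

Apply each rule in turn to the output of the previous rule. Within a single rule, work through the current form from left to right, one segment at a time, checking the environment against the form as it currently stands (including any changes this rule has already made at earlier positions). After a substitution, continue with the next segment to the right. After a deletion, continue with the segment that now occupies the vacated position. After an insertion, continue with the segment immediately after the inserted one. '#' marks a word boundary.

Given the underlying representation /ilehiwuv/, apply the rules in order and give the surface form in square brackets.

Rule 1 Final Obstruent Devoicing: [ilehiwuv] → [ilehiwuf]
Rule 2 Glottal Epenthesis: [ilehiwuf] → [hilehiwuf]

[hilehiwuf]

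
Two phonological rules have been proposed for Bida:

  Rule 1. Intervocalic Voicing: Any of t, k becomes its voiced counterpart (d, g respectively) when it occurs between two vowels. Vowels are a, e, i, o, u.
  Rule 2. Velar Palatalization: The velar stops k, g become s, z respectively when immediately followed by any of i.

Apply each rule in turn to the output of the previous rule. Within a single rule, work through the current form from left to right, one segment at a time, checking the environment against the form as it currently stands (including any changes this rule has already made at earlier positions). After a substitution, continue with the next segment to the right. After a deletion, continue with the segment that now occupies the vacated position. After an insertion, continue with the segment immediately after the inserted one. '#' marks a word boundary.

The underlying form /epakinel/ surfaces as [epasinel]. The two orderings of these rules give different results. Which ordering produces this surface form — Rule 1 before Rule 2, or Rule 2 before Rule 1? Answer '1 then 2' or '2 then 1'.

Order 1 then 2:
  1 Intervocalic Voicing: [epakinel] → [epaginel]
  2 Velar Palatalization: [epaginel] → [epazinel]
  result: [epazinel]
Order 2 then 1:
  2 Velar Palatalization: [epakinel] → [epasinel]
  1 Intervocalic Voicing: no change — [epasinel]
  result: [epasinel]

2 then 1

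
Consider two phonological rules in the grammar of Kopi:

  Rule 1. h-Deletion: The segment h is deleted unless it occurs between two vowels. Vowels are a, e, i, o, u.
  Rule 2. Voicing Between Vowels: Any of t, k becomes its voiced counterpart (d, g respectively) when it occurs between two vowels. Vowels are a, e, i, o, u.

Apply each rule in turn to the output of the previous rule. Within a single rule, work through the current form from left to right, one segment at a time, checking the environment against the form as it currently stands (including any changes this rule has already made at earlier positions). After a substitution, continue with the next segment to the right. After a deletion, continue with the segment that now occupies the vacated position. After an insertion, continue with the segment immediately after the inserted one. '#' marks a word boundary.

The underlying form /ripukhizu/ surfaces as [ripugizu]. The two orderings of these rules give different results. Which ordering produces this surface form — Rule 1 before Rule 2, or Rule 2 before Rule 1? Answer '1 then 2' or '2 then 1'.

1 then 2

Order 1 then 2:
  1 h-Deletion: [ripukhizu] → [ripukizu]
  2 Voicing Between Vowels: [ripukizu] → [ripugizu]
  result: [ripugizu]
Order 2 then 1:
  2 Voicing Between Vowels: no change — [ripukhizu]
  1 h-Deletion: [ripukhizu] → [ripukizu]
  result: [ripukizu]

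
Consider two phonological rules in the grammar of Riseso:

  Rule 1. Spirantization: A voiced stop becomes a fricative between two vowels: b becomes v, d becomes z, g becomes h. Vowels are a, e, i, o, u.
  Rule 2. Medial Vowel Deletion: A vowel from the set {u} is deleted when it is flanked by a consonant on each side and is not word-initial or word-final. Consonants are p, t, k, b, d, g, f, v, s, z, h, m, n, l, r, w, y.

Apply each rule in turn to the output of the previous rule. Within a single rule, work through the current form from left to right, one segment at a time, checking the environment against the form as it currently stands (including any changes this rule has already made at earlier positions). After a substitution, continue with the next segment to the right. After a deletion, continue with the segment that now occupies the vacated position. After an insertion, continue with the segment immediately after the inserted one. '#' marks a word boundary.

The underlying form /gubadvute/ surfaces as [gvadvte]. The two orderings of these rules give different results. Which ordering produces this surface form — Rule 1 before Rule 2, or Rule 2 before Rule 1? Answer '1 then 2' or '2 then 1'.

Order 1 then 2:
  1 Spirantization: [gubadvute] → [guvadvute]
  2 Medial Vowel Deletion: [guvadvute] → [gvadvte]
  result: [gvadvte]
Order 2 then 1:
  2 Medial Vowel Deletion: [gubadvute] → [gbadvte]
  1 Spirantization: no change — [gbadvte]
  result: [gbadvte]

1 then 2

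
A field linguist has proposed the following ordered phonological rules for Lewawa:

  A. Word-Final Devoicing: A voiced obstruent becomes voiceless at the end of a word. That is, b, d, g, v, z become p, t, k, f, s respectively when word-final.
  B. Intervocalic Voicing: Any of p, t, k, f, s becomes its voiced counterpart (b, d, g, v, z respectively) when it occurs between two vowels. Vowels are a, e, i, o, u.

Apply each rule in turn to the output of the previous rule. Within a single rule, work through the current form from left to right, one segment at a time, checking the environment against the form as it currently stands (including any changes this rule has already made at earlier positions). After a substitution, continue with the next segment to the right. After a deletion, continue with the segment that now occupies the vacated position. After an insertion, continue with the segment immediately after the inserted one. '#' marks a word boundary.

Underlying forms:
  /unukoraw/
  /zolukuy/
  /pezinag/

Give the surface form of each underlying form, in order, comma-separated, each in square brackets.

[unugoraw], [zoluguy], [pezinak]

/unukoraw/:
  A Word-Final Devoicing: no change — [unukoraw]
  B Intervocalic Voicing: [unukoraw] → [unugoraw]
/zolukuy/:
  A Word-Final Devoicing: no change — [zolukuy]
  B Intervocalic Voicing: [zolukuy] → [zoluguy]
/pezinag/:
  A Word-Final Devoicing: [pezinag] → [pezinak]
  B Intervocalic Voicing: no change — [pezinak]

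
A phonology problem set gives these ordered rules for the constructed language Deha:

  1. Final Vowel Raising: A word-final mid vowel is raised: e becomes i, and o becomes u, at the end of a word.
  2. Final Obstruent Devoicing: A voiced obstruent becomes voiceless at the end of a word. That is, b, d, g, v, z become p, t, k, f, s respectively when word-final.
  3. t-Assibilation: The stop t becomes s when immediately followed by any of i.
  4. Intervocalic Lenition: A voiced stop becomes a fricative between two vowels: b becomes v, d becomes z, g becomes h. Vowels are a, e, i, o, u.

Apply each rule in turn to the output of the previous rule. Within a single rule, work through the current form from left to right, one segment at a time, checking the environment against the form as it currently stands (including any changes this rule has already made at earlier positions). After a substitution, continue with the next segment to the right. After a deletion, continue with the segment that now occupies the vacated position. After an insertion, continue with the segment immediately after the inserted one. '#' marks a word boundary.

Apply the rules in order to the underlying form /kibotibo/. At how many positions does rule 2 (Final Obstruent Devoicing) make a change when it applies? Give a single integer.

1 Final Vowel Raising: [kibotibo] → [kibotibu]
2 Final Obstruent Devoicing: no change — [kibotibu]
3 t-Assibilation: [kibotibu] → [kibosibu]
4 Intervocalic Lenition: [kibosibu] → [kivosivu]
Rule 2 changed 0 position(s).

0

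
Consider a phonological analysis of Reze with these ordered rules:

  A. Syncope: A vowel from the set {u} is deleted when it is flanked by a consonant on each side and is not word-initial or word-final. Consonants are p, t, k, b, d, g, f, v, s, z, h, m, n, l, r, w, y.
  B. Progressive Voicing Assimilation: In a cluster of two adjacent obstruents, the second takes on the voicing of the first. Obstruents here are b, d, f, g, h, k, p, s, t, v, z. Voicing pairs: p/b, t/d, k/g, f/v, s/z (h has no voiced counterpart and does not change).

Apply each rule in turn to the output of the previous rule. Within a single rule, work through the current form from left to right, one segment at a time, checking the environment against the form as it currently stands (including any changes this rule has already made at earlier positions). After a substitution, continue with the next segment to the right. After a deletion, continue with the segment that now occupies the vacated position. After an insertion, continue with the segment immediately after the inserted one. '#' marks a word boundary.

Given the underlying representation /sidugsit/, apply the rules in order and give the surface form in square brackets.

A Syncope: [sidugsit] → [sidgsit]
B Progressive Voicing Assimilation: [sidgsit] → [sidgzit]

[sidgzit]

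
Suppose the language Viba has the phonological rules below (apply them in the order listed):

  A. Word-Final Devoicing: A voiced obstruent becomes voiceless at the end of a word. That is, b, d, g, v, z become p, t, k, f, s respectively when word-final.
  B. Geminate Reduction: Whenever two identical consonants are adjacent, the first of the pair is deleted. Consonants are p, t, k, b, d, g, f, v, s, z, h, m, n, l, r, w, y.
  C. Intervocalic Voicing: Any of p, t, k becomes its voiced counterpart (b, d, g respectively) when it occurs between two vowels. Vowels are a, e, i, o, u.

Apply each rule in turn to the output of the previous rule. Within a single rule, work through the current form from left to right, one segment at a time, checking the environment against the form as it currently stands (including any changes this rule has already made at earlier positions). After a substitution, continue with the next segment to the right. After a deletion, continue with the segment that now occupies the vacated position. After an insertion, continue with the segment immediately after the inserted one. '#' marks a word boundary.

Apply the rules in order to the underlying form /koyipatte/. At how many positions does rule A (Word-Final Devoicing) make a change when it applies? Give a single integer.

A Word-Final Devoicing: no change — [koyipatte]
B Geminate Reduction: [koyipatte] → [koyipate]
C Intervocalic Voicing: [koyipate] → [koyibade]
Rule A changed 0 position(s).

0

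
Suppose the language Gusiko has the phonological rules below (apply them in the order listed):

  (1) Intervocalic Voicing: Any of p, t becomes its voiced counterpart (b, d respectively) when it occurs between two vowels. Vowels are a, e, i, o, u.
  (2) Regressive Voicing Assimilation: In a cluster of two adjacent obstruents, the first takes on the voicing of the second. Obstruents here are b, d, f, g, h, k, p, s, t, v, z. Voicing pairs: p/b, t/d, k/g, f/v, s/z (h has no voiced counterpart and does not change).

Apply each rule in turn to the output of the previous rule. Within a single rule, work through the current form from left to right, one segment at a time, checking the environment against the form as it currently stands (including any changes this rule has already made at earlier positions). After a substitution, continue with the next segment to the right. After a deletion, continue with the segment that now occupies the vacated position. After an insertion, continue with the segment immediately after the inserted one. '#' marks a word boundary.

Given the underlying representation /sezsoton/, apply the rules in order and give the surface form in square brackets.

[sessodon]

(1) Intervocalic Voicing: [sezsoton] → [sezsodon]
(2) Regressive Voicing Assimilation: [sezsodon] → [sessodon]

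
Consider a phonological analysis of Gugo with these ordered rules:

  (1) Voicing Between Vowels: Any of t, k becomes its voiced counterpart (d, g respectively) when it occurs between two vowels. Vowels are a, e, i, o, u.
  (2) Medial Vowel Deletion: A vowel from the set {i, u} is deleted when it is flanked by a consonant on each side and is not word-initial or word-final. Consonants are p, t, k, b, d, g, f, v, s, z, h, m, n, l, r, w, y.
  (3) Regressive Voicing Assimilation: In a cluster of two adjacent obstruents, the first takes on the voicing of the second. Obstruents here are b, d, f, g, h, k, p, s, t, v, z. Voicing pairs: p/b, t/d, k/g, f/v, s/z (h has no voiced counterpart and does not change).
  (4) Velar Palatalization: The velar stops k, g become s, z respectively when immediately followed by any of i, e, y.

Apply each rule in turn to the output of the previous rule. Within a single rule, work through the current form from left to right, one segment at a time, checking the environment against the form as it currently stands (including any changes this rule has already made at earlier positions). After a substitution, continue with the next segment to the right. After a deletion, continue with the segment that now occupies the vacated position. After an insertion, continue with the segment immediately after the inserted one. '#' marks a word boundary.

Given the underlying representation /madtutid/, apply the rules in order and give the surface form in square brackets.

(1) Voicing Between Vowels: [madtutid] → [madtudid]
(2) Medial Vowel Deletion: [madtudid] → [madtdd]
(3) Regressive Voicing Assimilation: [madtdd] → [matddd]
(4) Velar Palatalization: no change — [matddd]

[matddd]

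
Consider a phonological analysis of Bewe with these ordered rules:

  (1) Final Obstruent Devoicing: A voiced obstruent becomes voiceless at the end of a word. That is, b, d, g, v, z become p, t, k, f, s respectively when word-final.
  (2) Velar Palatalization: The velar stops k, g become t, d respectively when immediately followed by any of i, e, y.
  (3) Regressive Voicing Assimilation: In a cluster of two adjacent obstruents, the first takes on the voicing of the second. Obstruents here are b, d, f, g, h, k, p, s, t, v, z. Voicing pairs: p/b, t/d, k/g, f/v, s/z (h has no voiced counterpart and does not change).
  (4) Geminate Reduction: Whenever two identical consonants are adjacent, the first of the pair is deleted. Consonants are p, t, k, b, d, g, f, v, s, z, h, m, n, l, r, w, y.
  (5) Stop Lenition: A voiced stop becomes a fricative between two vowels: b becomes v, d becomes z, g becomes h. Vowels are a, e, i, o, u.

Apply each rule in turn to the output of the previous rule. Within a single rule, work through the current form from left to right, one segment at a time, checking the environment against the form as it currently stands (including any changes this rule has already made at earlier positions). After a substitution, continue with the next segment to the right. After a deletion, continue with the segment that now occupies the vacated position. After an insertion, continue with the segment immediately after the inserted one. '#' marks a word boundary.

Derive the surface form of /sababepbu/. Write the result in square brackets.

[savavevu]

(1) Final Obstruent Devoicing: no change — [sababepbu]
(2) Velar Palatalization: no change — [sababepbu]
(3) Regressive Voicing Assimilation: [sababepbu] → [sababebbu]
(4) Geminate Reduction: [sababebbu] → [sababebu]
(5) Stop Lenition: [sababebu] → [savavevu]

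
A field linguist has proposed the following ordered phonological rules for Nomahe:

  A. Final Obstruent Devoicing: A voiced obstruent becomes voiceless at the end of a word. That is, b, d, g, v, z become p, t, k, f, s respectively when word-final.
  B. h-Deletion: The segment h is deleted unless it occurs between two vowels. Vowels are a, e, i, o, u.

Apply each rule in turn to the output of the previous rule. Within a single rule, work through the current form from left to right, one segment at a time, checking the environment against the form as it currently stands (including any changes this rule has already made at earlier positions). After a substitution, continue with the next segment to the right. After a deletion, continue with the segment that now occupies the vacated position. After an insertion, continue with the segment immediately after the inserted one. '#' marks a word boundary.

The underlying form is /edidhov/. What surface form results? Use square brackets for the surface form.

[edidof]

A Final Obstruent Devoicing: [edidhov] → [edidhof]
B h-Deletion: [edidhof] → [edidof]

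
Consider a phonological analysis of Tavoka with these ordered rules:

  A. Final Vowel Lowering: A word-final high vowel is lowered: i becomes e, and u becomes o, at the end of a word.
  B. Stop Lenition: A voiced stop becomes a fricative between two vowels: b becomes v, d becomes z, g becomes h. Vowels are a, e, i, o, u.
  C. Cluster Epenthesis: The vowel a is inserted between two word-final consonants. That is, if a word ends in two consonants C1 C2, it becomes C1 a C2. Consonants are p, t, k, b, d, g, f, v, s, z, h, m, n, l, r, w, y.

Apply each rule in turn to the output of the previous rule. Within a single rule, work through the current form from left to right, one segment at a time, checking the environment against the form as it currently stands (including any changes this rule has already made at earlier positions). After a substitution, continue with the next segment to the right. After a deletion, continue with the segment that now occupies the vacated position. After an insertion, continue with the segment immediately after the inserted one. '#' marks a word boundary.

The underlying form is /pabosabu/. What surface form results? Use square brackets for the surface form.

[pavosavo]

A Final Vowel Lowering: [pabosabu] → [pabosabo]
B Stop Lenition: [pabosabo] → [pavosavo]
C Cluster Epenthesis: no change — [pavosavo]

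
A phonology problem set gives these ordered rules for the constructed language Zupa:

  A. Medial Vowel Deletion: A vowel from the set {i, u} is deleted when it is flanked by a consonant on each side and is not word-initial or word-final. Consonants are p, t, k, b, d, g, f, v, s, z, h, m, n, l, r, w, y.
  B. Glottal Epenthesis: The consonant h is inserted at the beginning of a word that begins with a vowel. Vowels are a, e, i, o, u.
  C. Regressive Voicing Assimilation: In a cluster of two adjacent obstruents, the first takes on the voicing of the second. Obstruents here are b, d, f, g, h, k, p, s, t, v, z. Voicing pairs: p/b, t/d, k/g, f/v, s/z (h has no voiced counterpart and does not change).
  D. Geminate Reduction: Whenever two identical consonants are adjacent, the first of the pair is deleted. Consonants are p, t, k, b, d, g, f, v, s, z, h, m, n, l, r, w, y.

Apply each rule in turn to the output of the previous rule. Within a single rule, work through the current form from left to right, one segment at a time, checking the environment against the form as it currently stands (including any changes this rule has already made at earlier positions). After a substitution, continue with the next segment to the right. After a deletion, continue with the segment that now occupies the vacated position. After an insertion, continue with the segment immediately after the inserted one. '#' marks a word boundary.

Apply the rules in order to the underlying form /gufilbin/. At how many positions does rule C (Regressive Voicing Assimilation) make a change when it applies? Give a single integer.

1

A Medial Vowel Deletion: [gufilbin] → [gflbn]
B Glottal Epenthesis: no change — [gflbn]
C Regressive Voicing Assimilation: [gflbn] → [kflbn]
D Geminate Reduction: no change — [kflbn]
Rule C changed 1 position(s).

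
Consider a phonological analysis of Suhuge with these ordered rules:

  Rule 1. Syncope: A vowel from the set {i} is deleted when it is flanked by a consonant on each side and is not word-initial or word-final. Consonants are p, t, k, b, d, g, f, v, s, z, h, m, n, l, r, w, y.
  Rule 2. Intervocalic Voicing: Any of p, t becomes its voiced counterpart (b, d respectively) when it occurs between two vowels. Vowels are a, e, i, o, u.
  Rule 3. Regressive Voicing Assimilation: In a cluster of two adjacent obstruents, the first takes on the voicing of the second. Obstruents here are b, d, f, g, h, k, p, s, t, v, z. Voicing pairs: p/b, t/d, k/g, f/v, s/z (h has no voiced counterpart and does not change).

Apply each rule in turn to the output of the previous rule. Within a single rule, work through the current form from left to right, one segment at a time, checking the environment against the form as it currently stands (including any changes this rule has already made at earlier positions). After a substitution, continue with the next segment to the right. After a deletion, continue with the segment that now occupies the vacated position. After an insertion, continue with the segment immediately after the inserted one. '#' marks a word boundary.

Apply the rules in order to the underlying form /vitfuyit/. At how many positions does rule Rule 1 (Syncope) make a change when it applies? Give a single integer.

2

Rule 1 Syncope: [vitfuyit] → [vtfuyt]
Rule 2 Intervocalic Voicing: no change — [vtfuyt]
Rule 3 Regressive Voicing Assimilation: [vtfuyt] → [ftfuyt]
Rule Rule 1 changed 2 position(s).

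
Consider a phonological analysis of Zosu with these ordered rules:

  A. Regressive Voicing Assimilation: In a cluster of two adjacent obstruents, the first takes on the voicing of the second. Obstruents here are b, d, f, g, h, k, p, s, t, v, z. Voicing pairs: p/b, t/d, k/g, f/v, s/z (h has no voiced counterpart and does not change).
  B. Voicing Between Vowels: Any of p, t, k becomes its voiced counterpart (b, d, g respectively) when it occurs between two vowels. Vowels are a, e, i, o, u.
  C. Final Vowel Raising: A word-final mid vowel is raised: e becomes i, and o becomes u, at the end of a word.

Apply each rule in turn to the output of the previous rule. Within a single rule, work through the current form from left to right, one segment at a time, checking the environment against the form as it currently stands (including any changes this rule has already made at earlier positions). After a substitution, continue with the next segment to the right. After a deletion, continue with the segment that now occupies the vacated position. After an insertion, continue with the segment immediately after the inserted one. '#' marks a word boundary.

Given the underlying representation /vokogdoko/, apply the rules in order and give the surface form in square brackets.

[vogogdogu]

A Regressive Voicing Assimilation: no change — [vokogdoko]
B Voicing Between Vowels: [vokogdoko] → [vogogdogo]
C Final Vowel Raising: [vogogdogo] → [vogogdogu]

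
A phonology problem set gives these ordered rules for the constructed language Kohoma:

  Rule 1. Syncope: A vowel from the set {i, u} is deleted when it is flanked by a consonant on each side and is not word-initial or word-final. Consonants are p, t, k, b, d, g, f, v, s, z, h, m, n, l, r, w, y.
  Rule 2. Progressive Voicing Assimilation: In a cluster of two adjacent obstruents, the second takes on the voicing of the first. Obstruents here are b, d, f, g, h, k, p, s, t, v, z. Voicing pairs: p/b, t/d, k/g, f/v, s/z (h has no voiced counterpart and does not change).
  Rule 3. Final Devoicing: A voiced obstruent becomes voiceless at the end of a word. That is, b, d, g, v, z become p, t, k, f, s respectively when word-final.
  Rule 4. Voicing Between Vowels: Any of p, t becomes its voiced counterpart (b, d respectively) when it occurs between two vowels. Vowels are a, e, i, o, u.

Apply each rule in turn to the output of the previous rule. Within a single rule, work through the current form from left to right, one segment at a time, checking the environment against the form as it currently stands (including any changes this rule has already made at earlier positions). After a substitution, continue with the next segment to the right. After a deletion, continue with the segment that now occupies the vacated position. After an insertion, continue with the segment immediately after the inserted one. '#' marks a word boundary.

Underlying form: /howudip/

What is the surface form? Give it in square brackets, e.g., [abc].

Rule 1 Syncope: [howudip] → [howdp]
Rule 2 Progressive Voicing Assimilation: [howdp] → [howdb]
Rule 3 Final Devoicing: [howdb] → [howdp]
Rule 4 Voicing Between Vowels: no change — [howdp]

[howdp]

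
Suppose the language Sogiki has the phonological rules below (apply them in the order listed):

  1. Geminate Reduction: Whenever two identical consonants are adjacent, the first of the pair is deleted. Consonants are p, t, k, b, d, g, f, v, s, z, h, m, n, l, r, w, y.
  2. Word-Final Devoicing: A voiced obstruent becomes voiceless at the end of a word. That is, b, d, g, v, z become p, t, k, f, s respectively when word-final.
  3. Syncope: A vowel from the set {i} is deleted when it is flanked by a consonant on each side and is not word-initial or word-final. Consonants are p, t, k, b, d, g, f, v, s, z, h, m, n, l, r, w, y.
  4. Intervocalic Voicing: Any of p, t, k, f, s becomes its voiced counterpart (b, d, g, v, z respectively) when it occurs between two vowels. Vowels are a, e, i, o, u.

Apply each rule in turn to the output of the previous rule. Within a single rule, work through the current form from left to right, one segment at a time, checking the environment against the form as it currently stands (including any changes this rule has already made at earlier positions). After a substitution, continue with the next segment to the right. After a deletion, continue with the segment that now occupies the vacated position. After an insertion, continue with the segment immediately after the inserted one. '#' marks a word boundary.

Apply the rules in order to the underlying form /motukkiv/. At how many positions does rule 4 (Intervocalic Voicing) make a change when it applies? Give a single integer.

1 Geminate Reduction: [motukkiv] → [motukiv]
2 Word-Final Devoicing: [motukiv] → [motukif]
3 Syncope: [motukif] → [motukf]
4 Intervocalic Voicing: [motukf] → [modukf]
Rule 4 changed 1 position(s).

1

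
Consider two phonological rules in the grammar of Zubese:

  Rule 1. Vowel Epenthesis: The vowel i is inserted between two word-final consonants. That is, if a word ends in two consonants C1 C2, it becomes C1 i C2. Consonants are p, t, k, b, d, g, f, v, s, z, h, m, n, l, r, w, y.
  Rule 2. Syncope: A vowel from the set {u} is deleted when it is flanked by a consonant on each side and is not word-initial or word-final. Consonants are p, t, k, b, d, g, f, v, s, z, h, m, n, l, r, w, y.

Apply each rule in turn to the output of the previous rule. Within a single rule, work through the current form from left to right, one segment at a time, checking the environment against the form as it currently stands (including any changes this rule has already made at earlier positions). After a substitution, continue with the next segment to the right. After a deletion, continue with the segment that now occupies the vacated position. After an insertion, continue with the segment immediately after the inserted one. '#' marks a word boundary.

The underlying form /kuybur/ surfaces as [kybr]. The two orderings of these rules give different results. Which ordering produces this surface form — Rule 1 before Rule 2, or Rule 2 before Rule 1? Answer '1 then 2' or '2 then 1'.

1 then 2

Order 1 then 2:
  1 Vowel Epenthesis: no change — [kuybur]
  2 Syncope: [kuybur] → [kybr]
  result: [kybr]
Order 2 then 1:
  2 Syncope: [kuybur] → [kybr]
  1 Vowel Epenthesis: [kybr] → [kybir]
  result: [kybir]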